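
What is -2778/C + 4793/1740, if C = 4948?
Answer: 4720511/2152380 ≈ 2.1932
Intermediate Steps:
-2778/C + 4793/1740 = -2778/4948 + 4793/1740 = -2778*1/4948 + 4793*(1/1740) = -1389/2474 + 4793/1740 = 4720511/2152380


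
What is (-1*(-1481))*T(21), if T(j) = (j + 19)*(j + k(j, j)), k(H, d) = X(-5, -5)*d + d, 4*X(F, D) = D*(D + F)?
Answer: 18038580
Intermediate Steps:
X(F, D) = D*(D + F)/4 (X(F, D) = (D*(D + F))/4 = D*(D + F)/4)
k(H, d) = 27*d/2 (k(H, d) = ((¼)*(-5)*(-5 - 5))*d + d = ((¼)*(-5)*(-10))*d + d = 25*d/2 + d = 27*d/2)
T(j) = 29*j*(19 + j)/2 (T(j) = (j + 19)*(j + 27*j/2) = (19 + j)*(29*j/2) = 29*j*(19 + j)/2)
(-1*(-1481))*T(21) = (-1*(-1481))*((29/2)*21*(19 + 21)) = 1481*((29/2)*21*40) = 1481*12180 = 18038580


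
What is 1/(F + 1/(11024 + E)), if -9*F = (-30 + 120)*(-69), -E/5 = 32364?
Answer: 150796/104049239 ≈ 0.0014493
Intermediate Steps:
E = -161820 (E = -5*32364 = -161820)
F = 690 (F = -(-30 + 120)*(-69)/9 = -10*(-69) = -1/9*(-6210) = 690)
1/(F + 1/(11024 + E)) = 1/(690 + 1/(11024 - 161820)) = 1/(690 + 1/(-150796)) = 1/(690 - 1/150796) = 1/(104049239/150796) = 150796/104049239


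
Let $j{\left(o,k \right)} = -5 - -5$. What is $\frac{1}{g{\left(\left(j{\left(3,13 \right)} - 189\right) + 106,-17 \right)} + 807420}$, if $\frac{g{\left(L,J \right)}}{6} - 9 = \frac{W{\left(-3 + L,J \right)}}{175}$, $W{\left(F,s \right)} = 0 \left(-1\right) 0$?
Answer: $\frac{1}{807474} \approx 1.2384 \cdot 10^{-6}$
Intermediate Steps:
$j{\left(o,k \right)} = 0$ ($j{\left(o,k \right)} = -5 + 5 = 0$)
$W{\left(F,s \right)} = 0$ ($W{\left(F,s \right)} = 0 \cdot 0 = 0$)
$g{\left(L,J \right)} = 54$ ($g{\left(L,J \right)} = 54 + 6 \cdot \frac{0}{175} = 54 + 6 \cdot 0 \cdot \frac{1}{175} = 54 + 6 \cdot 0 = 54 + 0 = 54$)
$\frac{1}{g{\left(\left(j{\left(3,13 \right)} - 189\right) + 106,-17 \right)} + 807420} = \frac{1}{54 + 807420} = \frac{1}{807474}$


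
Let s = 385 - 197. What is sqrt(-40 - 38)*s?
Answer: 188*I*sqrt(78) ≈ 1660.4*I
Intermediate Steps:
s = 188
sqrt(-40 - 38)*s = sqrt(-40 - 38)*188 = sqrt(-78)*188 = (I*sqrt(78))*188 = 188*I*sqrt(78)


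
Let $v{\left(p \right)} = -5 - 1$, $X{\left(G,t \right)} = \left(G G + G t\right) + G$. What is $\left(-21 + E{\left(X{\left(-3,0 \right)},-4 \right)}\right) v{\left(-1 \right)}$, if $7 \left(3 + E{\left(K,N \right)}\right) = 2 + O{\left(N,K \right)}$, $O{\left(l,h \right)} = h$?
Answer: $\frac{960}{7} \approx 137.14$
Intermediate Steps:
$X{\left(G,t \right)} = G + G^{2} + G t$ ($X{\left(G,t \right)} = \left(G^{2} + G t\right) + G = G + G^{2} + G t$)
$v{\left(p \right)} = -6$
$E{\left(K,N \right)} = - \frac{19}{7} + \frac{K}{7}$ ($E{\left(K,N \right)} = -3 + \frac{2 + K}{7} = -3 + \left(\frac{2}{7} + \frac{K}{7}\right) = - \frac{19}{7} + \frac{K}{7}$)
$\left(-21 + E{\left(X{\left(-3,0 \right)},-4 \right)}\right) v{\left(-1 \right)} = \left(-21 - \left(\frac{19}{7} - \frac{\left(-3\right) \left(1 - 3 + 0\right)}{7}\right)\right) \left(-6\right) = \left(-21 - \left(\frac{19}{7} - \frac{\left(-3\right) \left(-2\right)}{7}\right)\right) \left(-6\right) = \left(-21 + \left(- \frac{19}{7} + \frac{1}{7} \cdot 6\right)\right) \left(-6\right) = \left(-21 + \left(- \frac{19}{7} + \frac{6}{7}\right)\right) \left(-6\right) = \left(-21 - \frac{13}{7}\right) \left(-6\right) = \left(- \frac{160}{7}\right) \left(-6\right) = \frac{960}{7}$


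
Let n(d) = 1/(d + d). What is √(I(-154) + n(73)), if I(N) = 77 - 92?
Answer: I*√319594/146 ≈ 3.8721*I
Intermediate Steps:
I(N) = -15
n(d) = 1/(2*d)
√(I(-154) + n(73)) = √(-15 + (½)/73) = √(-15 + (½)*(1/73)) = √(-15 + 1/146) = √(-2189/146) = I*√319594/146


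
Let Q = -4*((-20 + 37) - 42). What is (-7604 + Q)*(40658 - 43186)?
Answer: 18970112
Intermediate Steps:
Q = 100 (Q = -4*(17 - 42) = -4*(-25) = 100)
(-7604 + Q)*(40658 - 43186) = (-7604 + 100)*(40658 - 43186) = -7504*(-2528) = 18970112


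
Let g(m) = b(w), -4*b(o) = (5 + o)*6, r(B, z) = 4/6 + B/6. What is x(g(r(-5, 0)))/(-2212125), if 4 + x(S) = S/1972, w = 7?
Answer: 3953/2181155250 ≈ 1.8123e-6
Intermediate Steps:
r(B, z) = ⅔ + B/6 (r(B, z) = 4*(⅙) + B*(⅙) = ⅔ + B/6)
b(o) = -15/2 - 3*o/2 (b(o) = -(5 + o)*6/4 = -(30 + 6*o)/4 = -15/2 - 3*o/2)
g(m) = -18 (g(m) = -15/2 - 3/2*7 = -15/2 - 21/2 = -18)
x(S) = -4 + S/1972
x(g(r(-5, 0)))/(-2212125) = (-4 + (1/1972)*(-18))/(-2212125) = (-4 - 9/986)*(-1/2212125) = -3953/986*(-1/2212125) = 3953/2181155250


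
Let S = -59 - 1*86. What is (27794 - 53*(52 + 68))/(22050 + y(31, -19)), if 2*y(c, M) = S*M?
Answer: 42868/46855 ≈ 0.91491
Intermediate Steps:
S = -145 (S = -59 - 86 = -145)
y(c, M) = -145*M/2 (y(c, M) = (-145*M)/2 = -145*M/2)
(27794 - 53*(52 + 68))/(22050 + y(31, -19)) = (27794 - 53*(52 + 68))/(22050 - 145/2*(-19)) = (27794 - 53*120)/(22050 + 2755/2) = (27794 - 6360)/(46855/2) = 21434*(2/46855) = 42868/46855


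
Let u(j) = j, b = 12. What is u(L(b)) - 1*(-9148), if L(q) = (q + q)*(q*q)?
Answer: 12604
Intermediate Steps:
L(q) = 2*q³ (L(q) = (2*q)*q² = 2*q³)
u(L(b)) - 1*(-9148) = 2*12³ - 1*(-9148) = 2*1728 + 9148 = 3456 + 9148 = 12604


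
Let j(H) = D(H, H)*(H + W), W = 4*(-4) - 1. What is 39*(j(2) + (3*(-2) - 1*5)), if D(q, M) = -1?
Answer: 156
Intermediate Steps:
W = -17 (W = -16 - 1 = -17)
j(H) = 17 - H (j(H) = -(H - 17) = -(-17 + H) = 17 - H)
39*(j(2) + (3*(-2) - 1*5)) = 39*((17 - 1*2) + (3*(-2) - 1*5)) = 39*((17 - 2) + (-6 - 5)) = 39*(15 - 11) = 39*4 = 156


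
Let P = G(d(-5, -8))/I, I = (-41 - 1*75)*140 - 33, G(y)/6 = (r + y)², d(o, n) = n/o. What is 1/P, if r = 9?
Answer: -406825/16854 ≈ -24.138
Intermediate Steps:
G(y) = 6*(9 + y)²
I = -16273 (I = (-41 - 75)*140 - 33 = -116*140 - 33 = -16240 - 33 = -16273)
P = -16854/406825 (P = (6*(9 - 8/(-5))²)/(-16273) = (6*(9 - 8*(-⅕))²)*(-1/16273) = (6*(9 + 8/5)²)*(-1/16273) = (6*(53/5)²)*(-1/16273) = (6*(2809/25))*(-1/16273) = (16854/25)*(-1/16273) = -16854/406825 ≈ -0.041428)
1/P = 1/(-16854/406825) = -406825/16854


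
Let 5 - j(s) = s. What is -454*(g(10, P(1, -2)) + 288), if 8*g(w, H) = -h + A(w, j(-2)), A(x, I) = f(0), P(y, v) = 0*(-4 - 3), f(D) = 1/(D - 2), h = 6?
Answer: -1043065/8 ≈ -1.3038e+5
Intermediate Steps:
f(D) = 1/(-2 + D)
j(s) = 5 - s
P(y, v) = 0 (P(y, v) = 0*(-7) = 0)
A(x, I) = -½ (A(x, I) = 1/(-2 + 0) = 1/(-2) = -½)
g(w, H) = -13/16 (g(w, H) = (-1*6 - ½)/8 = (-6 - ½)/8 = (⅛)*(-13/2) = -13/16)
-454*(g(10, P(1, -2)) + 288) = -454*(-13/16 + 288) = -454*4595/16 = -1043065/8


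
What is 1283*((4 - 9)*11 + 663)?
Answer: 780064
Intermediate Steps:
1283*((4 - 9)*11 + 663) = 1283*(-5*11 + 663) = 1283*(-55 + 663) = 1283*608 = 780064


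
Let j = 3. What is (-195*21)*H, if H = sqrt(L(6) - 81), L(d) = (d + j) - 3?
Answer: -20475*I*sqrt(3) ≈ -35464.0*I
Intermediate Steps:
L(d) = d (L(d) = (d + 3) - 3 = (3 + d) - 3 = d)
H = 5*I*sqrt(3) (H = sqrt(6 - 81) = sqrt(-75) = 5*I*sqrt(3) ≈ 8.6602*I)
(-195*21)*H = (-195*21)*(5*I*sqrt(3)) = -20475*I*sqrt(3)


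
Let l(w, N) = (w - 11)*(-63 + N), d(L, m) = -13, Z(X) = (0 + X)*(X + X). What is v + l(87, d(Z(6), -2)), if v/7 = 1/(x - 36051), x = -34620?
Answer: -408195703/70671 ≈ -5776.0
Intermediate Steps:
Z(X) = 2*X² (Z(X) = X*(2*X) = 2*X²)
v = -7/70671 (v = 7/(-34620 - 36051) = 7/(-70671) = 7*(-1/70671) = -7/70671 ≈ -9.9051e-5)
l(w, N) = (-63 + N)*(-11 + w) (l(w, N) = (-11 + w)*(-63 + N) = (-63 + N)*(-11 + w))
v + l(87, d(Z(6), -2)) = -7/70671 + (693 - 63*87 - 11*(-13) - 13*87) = -7/70671 + (693 - 5481 + 143 - 1131) = -7/70671 - 5776 = -408195703/70671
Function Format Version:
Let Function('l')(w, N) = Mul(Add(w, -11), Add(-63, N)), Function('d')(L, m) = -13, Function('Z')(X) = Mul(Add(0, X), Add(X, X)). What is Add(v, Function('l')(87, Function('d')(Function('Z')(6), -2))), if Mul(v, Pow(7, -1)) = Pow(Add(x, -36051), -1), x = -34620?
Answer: Rational(-408195703, 70671) ≈ -5776.0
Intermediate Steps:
Function('Z')(X) = Mul(2, Pow(X, 2)) (Function('Z')(X) = Mul(X, Mul(2, X)) = Mul(2, Pow(X, 2)))
v = Rational(-7, 70671) (v = Mul(7, Pow(Add(-34620, -36051), -1)) = Mul(7, Pow(-70671, -1)) = Mul(7, Rational(-1, 70671)) = Rational(-7, 70671) ≈ -9.9051e-5)
Function('l')(w, N) = Mul(Add(-63, N), Add(-11, w)) (Function('l')(w, N) = Mul(Add(-11, w), Add(-63, N)) = Mul(Add(-63, N), Add(-11, w)))
Add(v, Function('l')(87, Function('d')(Function('Z')(6), -2))) = Add(Rational(-7, 70671), Add(693, Mul(-63, 87), Mul(-11, -13), Mul(-13, 87))) = Add(Rational(-7, 70671), Add(693, -5481, 143, -1131)) = Add(Rational(-7, 70671), -5776) = Rational(-408195703, 70671)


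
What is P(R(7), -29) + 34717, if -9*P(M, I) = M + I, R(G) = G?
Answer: 312475/9 ≈ 34719.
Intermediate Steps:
P(M, I) = -I/9 - M/9 (P(M, I) = -(M + I)/9 = -(I + M)/9 = -I/9 - M/9)
P(R(7), -29) + 34717 = (-1/9*(-29) - 1/9*7) + 34717 = (29/9 - 7/9) + 34717 = 22/9 + 34717 = 312475/9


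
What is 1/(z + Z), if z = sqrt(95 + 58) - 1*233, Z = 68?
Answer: -55/9024 - sqrt(17)/9024 ≈ -0.0065518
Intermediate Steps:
z = -233 + 3*sqrt(17) (z = sqrt(153) - 233 = 3*sqrt(17) - 233 = -233 + 3*sqrt(17) ≈ -220.63)
1/(z + Z) = 1/((-233 + 3*sqrt(17)) + 68) = 1/(-165 + 3*sqrt(17))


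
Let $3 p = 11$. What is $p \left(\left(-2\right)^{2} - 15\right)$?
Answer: $- \frac{121}{3} \approx -40.333$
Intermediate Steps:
$p = \frac{11}{3}$ ($p = \frac{1}{3} \cdot 11 = \frac{11}{3} \approx 3.6667$)
$p \left(\left(-2\right)^{2} - 15\right) = \frac{11 \left(\left(-2\right)^{2} - 15\right)}{3} = \frac{11 \left(4 - 15\right)}{3} = \frac{11}{3} \left(-11\right) = - \frac{121}{3}$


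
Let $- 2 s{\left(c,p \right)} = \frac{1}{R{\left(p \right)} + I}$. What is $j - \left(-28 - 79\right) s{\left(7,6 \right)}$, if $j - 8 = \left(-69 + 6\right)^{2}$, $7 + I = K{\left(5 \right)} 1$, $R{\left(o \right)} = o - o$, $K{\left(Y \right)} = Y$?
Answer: $\frac{16015}{4} \approx 4003.8$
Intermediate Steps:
$R{\left(o \right)} = 0$
$I = -2$ ($I = -7 + 5 \cdot 1 = -7 + 5 = -2$)
$s{\left(c,p \right)} = \frac{1}{4}$ ($s{\left(c,p \right)} = - \frac{1}{2 \left(0 - 2\right)} = - \frac{1}{2 \left(-2\right)} = \left(- \frac{1}{2}\right) \left(- \frac{1}{2}\right) = \frac{1}{4}$)
$j = 3977$ ($j = 8 + \left(-69 + 6\right)^{2} = 8 + \left(-63\right)^{2} = 8 + 3969 = 3977$)
$j - \left(-28 - 79\right) s{\left(7,6 \right)} = 3977 - \left(-28 - 79\right) \frac{1}{4} = 3977 - \left(-107\right) \frac{1}{4} = 3977 - - \frac{107}{4} = 3977 + \frac{107}{4} = \frac{16015}{4}$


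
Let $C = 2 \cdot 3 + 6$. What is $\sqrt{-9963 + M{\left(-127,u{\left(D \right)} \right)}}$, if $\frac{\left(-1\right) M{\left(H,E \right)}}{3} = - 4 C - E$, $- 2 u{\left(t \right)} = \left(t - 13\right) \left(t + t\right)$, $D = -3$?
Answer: $9 i \sqrt{123} \approx 99.815 i$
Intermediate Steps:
$C = 12$ ($C = 6 + 6 = 12$)
$u{\left(t \right)} = - t \left(-13 + t\right)$ ($u{\left(t \right)} = - \frac{\left(t - 13\right) \left(t + t\right)}{2} = - \frac{\left(-13 + t\right) 2 t}{2} = - \frac{2 t \left(-13 + t\right)}{2} = - t \left(-13 + t\right)$)
$M{\left(H,E \right)} = 144 + 3 E$ ($M{\left(H,E \right)} = - 3 \left(\left(-4\right) 12 - E\right) = - 3 \left(-48 - E\right) = 144 + 3 E$)
$\sqrt{-9963 + M{\left(-127,u{\left(D \right)} \right)}} = \sqrt{-9963 + \left(144 + 3 \left(- 3 \left(13 - -3\right)\right)\right)} = \sqrt{-9963 + \left(144 + 3 \left(- 3 \left(13 + 3\right)\right)\right)} = \sqrt{-9963 + \left(144 + 3 \left(\left(-3\right) 16\right)\right)} = \sqrt{-9963 + \left(144 + 3 \left(-48\right)\right)} = \sqrt{-9963 + \left(144 - 144\right)} = \sqrt{-9963 + 0} = \sqrt{-9963} = 9 i \sqrt{123}$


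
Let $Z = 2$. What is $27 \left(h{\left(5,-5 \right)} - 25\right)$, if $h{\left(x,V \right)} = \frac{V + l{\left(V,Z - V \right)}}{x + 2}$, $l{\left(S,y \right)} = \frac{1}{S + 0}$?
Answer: $- \frac{24327}{35} \approx -695.06$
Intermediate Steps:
$l{\left(S,y \right)} = \frac{1}{S}$
$h{\left(x,V \right)} = \frac{V + \frac{1}{V}}{2 + x}$ ($h{\left(x,V \right)} = \frac{V + \frac{1}{V}}{x + 2} = \frac{V + \frac{1}{V}}{2 + x}$)
$27 \left(h{\left(5,-5 \right)} - 25\right) = 27 \left(\frac{1 + \left(-5\right)^{2}}{\left(-5\right) \left(2 + 5\right)} - 25\right) = 27 \left(- \frac{1 + 25}{5 \cdot 7} - 25\right) = 27 \left(\left(- \frac{1}{5}\right) \frac{1}{7} \cdot 26 - 25\right) = 27 \left(- \frac{26}{35} - 25\right) = 27 \left(- \frac{901}{35}\right) = - \frac{24327}{35}$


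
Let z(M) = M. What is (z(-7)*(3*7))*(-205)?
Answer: 30135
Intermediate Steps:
(z(-7)*(3*7))*(-205) = -21*7*(-205) = -7*21*(-205) = -147*(-205) = 30135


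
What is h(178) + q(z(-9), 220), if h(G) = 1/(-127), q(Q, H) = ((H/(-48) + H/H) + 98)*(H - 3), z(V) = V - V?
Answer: 31224335/1524 ≈ 20488.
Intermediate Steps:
z(V) = 0
q(Q, H) = (-3 + H)*(99 - H/48) (q(Q, H) = ((H*(-1/48) + 1) + 98)*(-3 + H) = ((-H/48 + 1) + 98)*(-3 + H) = ((1 - H/48) + 98)*(-3 + H) = (99 - H/48)*(-3 + H) = (-3 + H)*(99 - H/48))
h(G) = -1/127
h(178) + q(z(-9), 220) = -1/127 + (-297 - 1/48*220² + (1585/16)*220) = -1/127 + (-297 - 1/48*48400 + 87175/4) = -1/127 + (-297 - 3025/3 + 87175/4) = -1/127 + 245861/12 = 31224335/1524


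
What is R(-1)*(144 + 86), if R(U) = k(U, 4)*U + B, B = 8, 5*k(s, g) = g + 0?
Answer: 1656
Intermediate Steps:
k(s, g) = g/5 (k(s, g) = (g + 0)/5 = g/5)
R(U) = 8 + 4*U/5 (R(U) = ((⅕)*4)*U + 8 = 4*U/5 + 8 = 8 + 4*U/5)
R(-1)*(144 + 86) = (8 + (⅘)*(-1))*(144 + 86) = (8 - ⅘)*230 = (36/5)*230 = 1656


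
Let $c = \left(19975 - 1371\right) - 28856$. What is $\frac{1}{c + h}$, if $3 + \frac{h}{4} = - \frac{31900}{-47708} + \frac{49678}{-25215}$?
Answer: $- \frac{300739305}{3088353906044} \approx -9.7379 \cdot 10^{-5}$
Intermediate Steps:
$c = -10252$ ($c = 18604 - 28856 = -10252$)
$h = - \frac{5174551184}{300739305}$ ($h = -12 + 4 \left(- \frac{31900}{-47708} + \frac{49678}{-25215}\right) = -12 + 4 \left(\left(-31900\right) \left(- \frac{1}{47708}\right) + 49678 \left(- \frac{1}{25215}\right)\right) = -12 + 4 \left(\frac{7975}{11927} - \frac{49678}{25215}\right) = -12 + 4 \left(- \frac{391419881}{300739305}\right) = -12 - \frac{1565679524}{300739305} = - \frac{5174551184}{300739305} \approx -17.206$)
$\frac{1}{c + h} = \frac{1}{-10252 - \frac{5174551184}{300739305}} = \frac{1}{- \frac{3088353906044}{300739305}} = - \frac{300739305}{3088353906044}$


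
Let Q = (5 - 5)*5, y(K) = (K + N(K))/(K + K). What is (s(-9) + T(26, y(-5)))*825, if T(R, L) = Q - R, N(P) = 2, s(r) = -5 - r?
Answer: -18150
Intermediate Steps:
y(K) = (2 + K)/(2*K) (y(K) = (K + 2)/(K + K) = (2 + K)/((2*K)) = (2 + K)*(1/(2*K)) = (2 + K)/(2*K))
Q = 0 (Q = 0*5 = 0)
T(R, L) = -R (T(R, L) = 0 - R = -R)
(s(-9) + T(26, y(-5)))*825 = ((-5 - 1*(-9)) - 1*26)*825 = ((-5 + 9) - 26)*825 = (4 - 26)*825 = -22*825 = -18150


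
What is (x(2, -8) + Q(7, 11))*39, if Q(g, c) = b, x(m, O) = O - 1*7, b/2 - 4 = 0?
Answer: -273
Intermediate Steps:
b = 8 (b = 8 + 2*0 = 8 + 0 = 8)
x(m, O) = -7 + O (x(m, O) = O - 7 = -7 + O)
Q(g, c) = 8
(x(2, -8) + Q(7, 11))*39 = ((-7 - 8) + 8)*39 = (-15 + 8)*39 = -7*39 = -273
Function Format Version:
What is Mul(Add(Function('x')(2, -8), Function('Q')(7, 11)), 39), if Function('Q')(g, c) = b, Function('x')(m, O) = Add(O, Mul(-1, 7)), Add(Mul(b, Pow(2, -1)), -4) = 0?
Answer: -273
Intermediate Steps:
b = 8 (b = Add(8, Mul(2, 0)) = Add(8, 0) = 8)
Function('x')(m, O) = Add(-7, O) (Function('x')(m, O) = Add(O, -7) = Add(-7, O))
Function('Q')(g, c) = 8
Mul(Add(Function('x')(2, -8), Function('Q')(7, 11)), 39) = Mul(Add(Add(-7, -8), 8), 39) = Mul(Add(-15, 8), 39) = Mul(-7, 39) = -273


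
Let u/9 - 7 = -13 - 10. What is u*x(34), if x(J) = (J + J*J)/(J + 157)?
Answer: -171360/191 ≈ -897.17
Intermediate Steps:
x(J) = (J + J²)/(157 + J)
u = -144 (u = 63 + 9*(-13 - 10) = 63 + 9*(-23) = 63 - 207 = -144)
u*x(34) = -4896*(1 + 34)/(157 + 34) = -4896*35/191 = -144*1190/191 = -171360/191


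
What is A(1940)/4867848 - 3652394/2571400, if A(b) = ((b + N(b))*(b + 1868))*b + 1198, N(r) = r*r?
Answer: 2235349772591338409/391162010850 ≈ 5.7146e+6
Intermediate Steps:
N(r) = r²
A(b) = 1198 + b*(1868 + b)*(b + b²) (A(b) = ((b + b²)*(b + 1868))*b + 1198 = ((b + b²)*(1868 + b))*b + 1198 = ((1868 + b)*(b + b²))*b + 1198 = b*(1868 + b)*(b + b²) + 1198 = 1198 + b*(1868 + b)*(b + b²))
A(1940)/4867848 - 3652394/2571400 = (1198 + 1940⁴ + 1868*1940² + 1869*1940³)/4867848 - 3652394/2571400 = (1198 + 14164684960000 + 1868*3763600 + 1869*7301384000)*(1/4867848) - 3652394*1/2571400 = (1198 + 14164684960000 + 7030404800 + 13646286696000)*(1/4867848) - 1826197/1285700 = 27818002061998*(1/4867848) - 1826197/1285700 = 13909001030999/2433924 - 1826197/1285700 = 2235349772591338409/391162010850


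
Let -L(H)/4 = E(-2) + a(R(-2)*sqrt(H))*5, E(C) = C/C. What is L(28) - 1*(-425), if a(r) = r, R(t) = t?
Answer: 421 + 80*sqrt(7) ≈ 632.66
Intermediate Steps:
E(C) = 1
L(H) = -4 + 40*sqrt(H) (L(H) = -4*(1 - 2*sqrt(H)*5) = -4*(1 - 10*sqrt(H)) = -4 + 40*sqrt(H))
L(28) - 1*(-425) = (-4 + 40*sqrt(28)) - 1*(-425) = (-4 + 40*(2*sqrt(7))) + 425 = (-4 + 80*sqrt(7)) + 425 = 421 + 80*sqrt(7)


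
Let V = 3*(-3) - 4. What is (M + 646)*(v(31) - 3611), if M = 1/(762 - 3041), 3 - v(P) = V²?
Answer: -5560624041/2279 ≈ -2.4399e+6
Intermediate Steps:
V = -13 (V = -9 - 4 = -13)
v(P) = -166 (v(P) = 3 - 1*(-13)² = 3 - 1*169 = 3 - 169 = -166)
M = -1/2279 (M = 1/(-2279) = -1/2279 ≈ -0.00043879)
(M + 646)*(v(31) - 3611) = (-1/2279 + 646)*(-166 - 3611) = (1472233/2279)*(-3777) = -5560624041/2279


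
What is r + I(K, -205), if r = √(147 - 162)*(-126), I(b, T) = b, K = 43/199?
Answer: 43/199 - 126*I*√15 ≈ 0.21608 - 488.0*I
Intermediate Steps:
K = 43/199 (K = 43*(1/199) = 43/199 ≈ 0.21608)
r = -126*I*√15 (r = √(-15)*(-126) = (I*√15)*(-126) = -126*I*√15 ≈ -488.0*I)
r + I(K, -205) = -126*I*√15 + 43/199 = 43/199 - 126*I*√15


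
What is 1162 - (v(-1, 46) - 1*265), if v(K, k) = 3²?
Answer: 1418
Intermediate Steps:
v(K, k) = 9
1162 - (v(-1, 46) - 1*265) = 1162 - (9 - 1*265) = 1162 - (9 - 265) = 1162 - 1*(-256) = 1162 + 256 = 1418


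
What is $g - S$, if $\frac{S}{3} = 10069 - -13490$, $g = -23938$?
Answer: $-94615$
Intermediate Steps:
$S = 70677$ ($S = 3 \left(10069 - -13490\right) = 3 \left(10069 + 13490\right) = 3 \cdot 23559 = 70677$)
$g - S = -23938 - 70677 = -94615$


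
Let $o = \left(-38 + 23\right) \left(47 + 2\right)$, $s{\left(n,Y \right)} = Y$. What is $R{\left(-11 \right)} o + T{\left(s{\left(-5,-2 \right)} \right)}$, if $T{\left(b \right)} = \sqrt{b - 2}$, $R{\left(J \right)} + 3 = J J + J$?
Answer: $-78645 + 2 i \approx -78645.0 + 2.0 i$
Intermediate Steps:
$o = -735$ ($o = \left(-15\right) 49 = -735$)
$R{\left(J \right)} = -3 + J + J^{2}$ ($R{\left(J \right)} = -3 + \left(J J + J\right) = -3 + \left(J^{2} + J\right) = -3 + \left(J + J^{2}\right) = -3 + J + J^{2}$)
$T{\left(b \right)} = \sqrt{-2 + b}$
$R{\left(-11 \right)} o + T{\left(s{\left(-5,-2 \right)} \right)} = \left(-3 - 11 + \left(-11\right)^{2}\right) \left(-735\right) + \sqrt{-2 - 2} = \left(-3 - 11 + 121\right) \left(-735\right) + \sqrt{-4} = 107 \left(-735\right) + 2 i = -78645 + 2 i$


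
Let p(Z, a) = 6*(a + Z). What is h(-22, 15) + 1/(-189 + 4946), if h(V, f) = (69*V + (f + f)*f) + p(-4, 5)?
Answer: -5051933/4757 ≈ -1062.0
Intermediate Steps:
p(Z, a) = 6*Z + 6*a (p(Z, a) = 6*(Z + a) = 6*Z + 6*a)
h(V, f) = 6 + 2*f**2 + 69*V (h(V, f) = (69*V + (f + f)*f) + (6*(-4) + 6*5) = (69*V + (2*f)*f) + (-24 + 30) = (69*V + 2*f**2) + 6 = (2*f**2 + 69*V) + 6 = 6 + 2*f**2 + 69*V)
h(-22, 15) + 1/(-189 + 4946) = (6 + 2*15**2 + 69*(-22)) + 1/(-189 + 4946) = (6 + 2*225 - 1518) + 1/4757 = (6 + 450 - 1518) + 1/4757 = -1062 + 1/4757 = -5051933/4757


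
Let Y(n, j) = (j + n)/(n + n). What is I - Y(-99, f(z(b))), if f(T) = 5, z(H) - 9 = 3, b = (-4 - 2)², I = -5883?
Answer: -582464/99 ≈ -5883.5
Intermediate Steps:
b = 36 (b = (-6)² = 36)
z(H) = 12 (z(H) = 9 + 3 = 12)
Y(n, j) = (j + n)/(2*n) (Y(n, j) = (j + n)/((2*n)) = (j + n)*(1/(2*n)) = (j + n)/(2*n))
I - Y(-99, f(z(b))) = -5883 - (5 - 99)/(2*(-99)) = -5883 - (-1)*(-94)/(2*99) = -5883 - 1*47/99 = -5883 - 47/99 = -582464/99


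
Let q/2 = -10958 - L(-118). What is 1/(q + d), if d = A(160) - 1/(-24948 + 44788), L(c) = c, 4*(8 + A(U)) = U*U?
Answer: -19840/303313921 ≈ -6.5411e-5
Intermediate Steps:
A(U) = -8 + U²/4 (A(U) = -8 + (U*U)/4 = -8 + U²/4)
q = -21680 (q = 2*(-10958 - 1*(-118)) = 2*(-10958 + 118) = 2*(-10840) = -21680)
d = 126817279/19840 (d = (-8 + (¼)*160²) - 1/(-24948 + 44788) = (-8 + (¼)*25600) - 1/19840 = (-8 + 6400) - 1*1/19840 = 6392 - 1/19840 = 126817279/19840 ≈ 6392.0)
1/(q + d) = 1/(-21680 + 126817279/19840) = 1/(-303313921/19840) = -19840/303313921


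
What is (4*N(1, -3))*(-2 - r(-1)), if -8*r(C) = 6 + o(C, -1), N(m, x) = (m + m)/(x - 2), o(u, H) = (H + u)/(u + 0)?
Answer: 8/5 ≈ 1.6000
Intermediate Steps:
o(u, H) = (H + u)/u
N(m, x) = 2*m/(-2 + x) (N(m, x) = (2*m)/(-2 + x) = 2*m/(-2 + x))
r(C) = -3/4 - (-1 + C)/(8*C) (r(C) = -(6 + (-1 + C)/C)/8 = -3/4 - (-1 + C)/(8*C))
(4*N(1, -3))*(-2 - r(-1)) = (4*(2*1/(-2 - 3)))*(-2 - (1 - 7*(-1))/(8*(-1))) = (4*(2*1/(-5)))*(-2 - (-1)*(1 + 7)/8) = (4*(2*1*(-1/5)))*(-2 - (-1)*8/8) = (4*(-2/5))*(-2 - 1*(-1)) = -8*(-2 + 1)/5 = -8/5*(-1) = 8/5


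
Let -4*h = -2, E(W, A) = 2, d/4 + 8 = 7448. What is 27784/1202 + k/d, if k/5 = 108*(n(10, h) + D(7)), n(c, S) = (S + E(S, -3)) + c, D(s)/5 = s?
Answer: 14294719/596192 ≈ 23.977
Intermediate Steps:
d = 29760 (d = -32 + 4*7448 = -32 + 29792 = 29760)
h = ½ (h = -¼*(-2) = ½ ≈ 0.50000)
D(s) = 5*s
n(c, S) = 2 + S + c (n(c, S) = (S + 2) + c = (2 + S) + c = 2 + S + c)
k = 25650 (k = 5*(108*((2 + ½ + 10) + 5*7)) = 5*(108*(25/2 + 35)) = 5*(108*(95/2)) = 5*5130 = 25650)
27784/1202 + k/d = 27784/1202 + 25650/29760 = 27784*(1/1202) + 25650*(1/29760) = 13892/601 + 855/992 = 14294719/596192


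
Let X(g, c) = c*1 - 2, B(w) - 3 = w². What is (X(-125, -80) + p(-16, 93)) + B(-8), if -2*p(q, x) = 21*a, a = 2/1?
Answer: -36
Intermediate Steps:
a = 2 (a = 2*1 = 2)
B(w) = 3 + w²
X(g, c) = -2 + c (X(g, c) = c - 2 = -2 + c)
p(q, x) = -21 (p(q, x) = -21*2/2 = -½*42 = -21)
(X(-125, -80) + p(-16, 93)) + B(-8) = ((-2 - 80) - 21) + (3 + (-8)²) = (-82 - 21) + (3 + 64) = -103 + 67 = -36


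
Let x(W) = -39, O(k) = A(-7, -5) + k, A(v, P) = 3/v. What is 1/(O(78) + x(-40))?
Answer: 7/270 ≈ 0.025926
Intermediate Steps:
O(k) = -3/7 + k (O(k) = 3/(-7) + k = 3*(-⅐) + k = -3/7 + k)
1/(O(78) + x(-40)) = 1/((-3/7 + 78) - 39) = 1/(543/7 - 39) = 1/(270/7) = 7/270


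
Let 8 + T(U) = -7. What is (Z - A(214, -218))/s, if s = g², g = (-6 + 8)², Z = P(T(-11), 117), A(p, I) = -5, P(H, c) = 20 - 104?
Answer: -79/16 ≈ -4.9375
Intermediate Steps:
T(U) = -15 (T(U) = -8 - 7 = -15)
P(H, c) = -84
Z = -84
g = 4 (g = 2² = 4)
s = 16 (s = 4² = 16)
(Z - A(214, -218))/s = (-84 - 1*(-5))/16 = (-84 + 5)*(1/16) = -79*1/16 = -79/16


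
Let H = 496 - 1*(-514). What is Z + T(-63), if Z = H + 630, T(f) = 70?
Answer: 1710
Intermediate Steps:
H = 1010 (H = 496 + 514 = 1010)
Z = 1640 (Z = 1010 + 630 = 1640)
Z + T(-63) = 1640 + 70 = 1710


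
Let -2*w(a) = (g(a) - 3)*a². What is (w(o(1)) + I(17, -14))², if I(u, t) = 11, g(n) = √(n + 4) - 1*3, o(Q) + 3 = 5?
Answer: 553 - 92*√6 ≈ 327.65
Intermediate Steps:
o(Q) = 2 (o(Q) = -3 + 5 = 2)
g(n) = -3 + √(4 + n) (g(n) = √(4 + n) - 3 = -3 + √(4 + n))
w(a) = -a²*(-6 + √(4 + a))/2 (w(a) = -((-3 + √(4 + a)) - 3)*a²/2 = -(-6 + √(4 + a))*a²/2 = -a²*(-6 + √(4 + a))/2)
(w(o(1)) + I(17, -14))² = ((½)*2²*(6 - √(4 + 2)) + 11)² = ((½)*4*(6 - √6) + 11)² = ((12 - 2*√6) + 11)² = (23 - 2*√6)²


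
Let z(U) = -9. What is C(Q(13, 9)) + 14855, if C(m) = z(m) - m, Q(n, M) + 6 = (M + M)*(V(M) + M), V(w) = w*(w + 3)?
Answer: 12746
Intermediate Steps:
V(w) = w*(3 + w)
Q(n, M) = -6 + 2*M*(M + M*(3 + M)) (Q(n, M) = -6 + (M + M)*(M*(3 + M) + M) = -6 + (2*M)*(M + M*(3 + M)) = -6 + 2*M*(M + M*(3 + M)))
C(m) = -9 - m
C(Q(13, 9)) + 14855 = (-9 - (-6 + 2*9**3 + 8*9**2)) + 14855 = (-9 - (-6 + 2*729 + 8*81)) + 14855 = (-9 - (-6 + 1458 + 648)) + 14855 = (-9 - 1*2100) + 14855 = (-9 - 2100) + 14855 = -2109 + 14855 = 12746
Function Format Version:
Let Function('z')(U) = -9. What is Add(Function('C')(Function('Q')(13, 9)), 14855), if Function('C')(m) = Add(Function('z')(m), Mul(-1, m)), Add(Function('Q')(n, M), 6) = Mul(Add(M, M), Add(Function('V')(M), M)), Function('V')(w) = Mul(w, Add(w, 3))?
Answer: 12746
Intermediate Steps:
Function('V')(w) = Mul(w, Add(3, w))
Function('Q')(n, M) = Add(-6, Mul(2, M, Add(M, Mul(M, Add(3, M))))) (Function('Q')(n, M) = Add(-6, Mul(Add(M, M), Add(Mul(M, Add(3, M)), M))) = Add(-6, Mul(Mul(2, M), Add(M, Mul(M, Add(3, M))))) = Add(-6, Mul(2, M, Add(M, Mul(M, Add(3, M))))))
Function('C')(m) = Add(-9, Mul(-1, m))
Add(Function('C')(Function('Q')(13, 9)), 14855) = Add(Add(-9, Mul(-1, Add(-6, Mul(2, Pow(9, 3)), Mul(8, Pow(9, 2))))), 14855) = Add(Add(-9, Mul(-1, Add(-6, Mul(2, 729), Mul(8, 81)))), 14855) = Add(Add(-9, Mul(-1, Add(-6, 1458, 648))), 14855) = Add(Add(-9, Mul(-1, 2100)), 14855) = Add(Add(-9, -2100), 14855) = Add(-2109, 14855) = 12746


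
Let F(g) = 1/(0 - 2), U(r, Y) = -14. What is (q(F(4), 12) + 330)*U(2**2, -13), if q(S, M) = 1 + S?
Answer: -4627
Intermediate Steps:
F(g) = -1/2 (F(g) = 1/(-2) = -1/2)
(q(F(4), 12) + 330)*U(2**2, -13) = ((1 - 1/2) + 330)*(-14) = (1/2 + 330)*(-14) = (661/2)*(-14) = -4627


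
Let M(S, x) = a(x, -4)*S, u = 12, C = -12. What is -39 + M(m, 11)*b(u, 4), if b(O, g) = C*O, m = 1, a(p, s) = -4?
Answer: 537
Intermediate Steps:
M(S, x) = -4*S
b(O, g) = -12*O
-39 + M(m, 11)*b(u, 4) = -39 + (-4*1)*(-12*12) = -39 - 4*(-144) = -39 + 576 = 537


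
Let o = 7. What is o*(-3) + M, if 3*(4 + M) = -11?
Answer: -86/3 ≈ -28.667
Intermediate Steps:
M = -23/3 (M = -4 + (⅓)*(-11) = -4 - 11/3 = -23/3 ≈ -7.6667)
o*(-3) + M = 7*(-3) - 23/3 = -21 - 23/3 = -86/3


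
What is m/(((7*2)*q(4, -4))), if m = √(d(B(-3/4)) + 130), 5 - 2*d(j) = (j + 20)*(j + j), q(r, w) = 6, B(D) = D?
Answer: √2351/336 ≈ 0.14431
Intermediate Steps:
d(j) = 5/2 - j*(20 + j) (d(j) = 5/2 - (j + 20)*(j + j)/2 = 5/2 - (20 + j)*2*j/2 = 5/2 - j*(20 + j))
m = √2351/4 (m = √((5/2 - (-3/4)² - (-60)/4) + 130) = √((5/2 - (-3*¼)² - (-60)/4) + 130) = √((5/2 - (-¾)² - 20*(-¾)) + 130) = √((5/2 - 1*9/16 + 15) + 130) = √((5/2 - 9/16 + 15) + 130) = √(271/16 + 130) = √(2351/16) = √2351/4 ≈ 12.122)
m/(((7*2)*q(4, -4))) = (√2351/4)/(((7*2)*6)) = (√2351/4)/((14*6)) = (√2351/4)/84 = (√2351/4)*(1/84) = √2351/336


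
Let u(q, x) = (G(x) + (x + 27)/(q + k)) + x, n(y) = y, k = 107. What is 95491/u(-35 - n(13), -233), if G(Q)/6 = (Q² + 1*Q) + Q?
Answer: 5633969/19039389 ≈ 0.29591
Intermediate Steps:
G(Q) = 6*Q² + 12*Q (G(Q) = 6*((Q² + 1*Q) + Q) = 6*((Q² + Q) + Q) = 6*((Q + Q²) + Q) = 6*(Q² + 2*Q) = 6*Q² + 12*Q)
u(q, x) = x + (27 + x)/(107 + q) + 6*x*(2 + x) (u(q, x) = (6*x*(2 + x) + (x + 27)/(q + 107)) + x = (6*x*(2 + x) + (27 + x)/(107 + q)) + x = ((27 + x)/(107 + q) + 6*x*(2 + x)) + x = x + (27 + x)/(107 + q) + 6*x*(2 + x))
95491/u(-35 - n(13), -233) = 95491/(((27 + 642*(-233)² + 1392*(-233) + 6*(-35 - 1*13)*(-233)² + 13*(-35 - 1*13)*(-233))/(107 + (-35 - 1*13)))) = 95491/(((27 + 642*54289 - 324336 + 6*(-35 - 13)*54289 + 13*(-35 - 13)*(-233))/(107 + (-35 - 13)))) = 95491/(((27 + 34853538 - 324336 + 6*(-48)*54289 + 13*(-48)*(-233))/(107 - 48))) = 95491/(((27 + 34853538 - 324336 - 15635232 + 145392)/59)) = 95491/(((1/59)*19039389)) = 95491/(19039389/59) = 95491*(59/19039389) = 5633969/19039389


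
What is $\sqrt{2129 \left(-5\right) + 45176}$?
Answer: $\sqrt{34531} \approx 185.83$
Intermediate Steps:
$\sqrt{2129 \left(-5\right) + 45176} = \sqrt{-10645 + 45176} = \sqrt{34531}$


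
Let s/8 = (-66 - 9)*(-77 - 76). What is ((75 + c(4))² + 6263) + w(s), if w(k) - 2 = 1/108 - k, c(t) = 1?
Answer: -8613971/108 ≈ -79759.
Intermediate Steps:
s = 91800 (s = 8*((-66 - 9)*(-77 - 76)) = 8*(-75*(-153)) = 8*11475 = 91800)
w(k) = 217/108 - k (w(k) = 2 + (1/108 - k) = 217/108 - k)
((75 + c(4))² + 6263) + w(s) = ((75 + 1)² + 6263) + (217/108 - 1*91800) = (76² + 6263) + (217/108 - 91800) = (5776 + 6263) - 9914183/108 = 12039 - 9914183/108 = -8613971/108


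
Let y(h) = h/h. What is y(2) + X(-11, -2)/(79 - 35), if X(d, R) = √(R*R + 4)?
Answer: 1 + √2/22 ≈ 1.0643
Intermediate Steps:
X(d, R) = √(4 + R²) (X(d, R) = √(R² + 4) = √(4 + R²))
y(h) = 1
y(2) + X(-11, -2)/(79 - 35) = 1 + √(4 + (-2)²)/(79 - 35) = 1 + √(4 + 4)/44 = 1 + √8*(1/44) = 1 + (2*√2)*(1/44) = 1 + √2/22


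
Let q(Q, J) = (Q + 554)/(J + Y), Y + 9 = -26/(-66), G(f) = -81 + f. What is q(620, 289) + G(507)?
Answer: 3980520/9253 ≈ 430.19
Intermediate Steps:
Y = -284/33 (Y = -9 - 26/(-66) = -9 - 26*(-1/66) = -9 + 13/33 = -284/33 ≈ -8.6061)
q(Q, J) = (554 + Q)/(-284/33 + J) (q(Q, J) = (Q + 554)/(J - 284/33) = (554 + Q)/(-284/33 + J))
q(620, 289) + G(507) = 33*(554 + 620)/(-284 + 33*289) + (-81 + 507) = 33*1174/(-284 + 9537) + 426 = 33*1174/9253 + 426 = 33*(1/9253)*1174 + 426 = 38742/9253 + 426 = 3980520/9253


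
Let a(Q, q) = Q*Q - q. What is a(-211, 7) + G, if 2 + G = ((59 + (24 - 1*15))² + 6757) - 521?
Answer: 55372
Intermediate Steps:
G = 10858 (G = -2 + (((59 + (24 - 1*15))² + 6757) - 521) = -2 + (((59 + (24 - 15))² + 6757) - 521) = -2 + (((59 + 9)² + 6757) - 521) = -2 + ((68² + 6757) - 521) = -2 + ((4624 + 6757) - 521) = -2 + (11381 - 521) = -2 + 10860 = 10858)
a(Q, q) = Q² - q
a(-211, 7) + G = ((-211)² - 1*7) + 10858 = (44521 - 7) + 10858 = 44514 + 10858 = 55372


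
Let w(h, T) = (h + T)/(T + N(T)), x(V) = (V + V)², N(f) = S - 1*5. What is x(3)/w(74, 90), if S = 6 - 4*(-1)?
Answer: 855/41 ≈ 20.854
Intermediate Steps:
S = 10 (S = 6 + 4 = 10)
N(f) = 5 (N(f) = 10 - 1*5 = 10 - 5 = 5)
x(V) = 4*V² (x(V) = (2*V)² = 4*V²)
w(h, T) = (T + h)/(5 + T) (w(h, T) = (h + T)/(T + 5) = (T + h)/(5 + T))
x(3)/w(74, 90) = (4*3²)/(((90 + 74)/(5 + 90))) = (4*9)/((164/95)) = 36/(((1/95)*164)) = 36/(164/95) = 36*(95/164) = 855/41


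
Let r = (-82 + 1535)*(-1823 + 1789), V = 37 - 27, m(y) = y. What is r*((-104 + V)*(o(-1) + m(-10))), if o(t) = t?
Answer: -51081668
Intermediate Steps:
V = 10
r = -49402 (r = 1453*(-34) = -49402)
r*((-104 + V)*(o(-1) + m(-10))) = -49402*(-104 + 10)*(-1 - 10) = -(-4643788)*(-11) = -49402*1034 = -51081668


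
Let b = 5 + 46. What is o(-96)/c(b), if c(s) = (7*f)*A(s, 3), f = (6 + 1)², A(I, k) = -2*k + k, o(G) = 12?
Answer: -4/343 ≈ -0.011662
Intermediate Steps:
A(I, k) = -k
b = 51
f = 49 (f = 7² = 49)
c(s) = -1029 (c(s) = (7*49)*(-1*3) = 343*(-3) = -1029)
o(-96)/c(b) = 12/(-1029) = 12*(-1/1029) = -4/343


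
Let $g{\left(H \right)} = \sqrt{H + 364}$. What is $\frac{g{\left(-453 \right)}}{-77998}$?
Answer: $- \frac{i \sqrt{89}}{77998} \approx - 0.00012095 i$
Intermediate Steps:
$g{\left(H \right)} = \sqrt{364 + H}$
$\frac{g{\left(-453 \right)}}{-77998} = \frac{\sqrt{364 - 453}}{-77998} = \sqrt{-89} \left(- \frac{1}{77998}\right) = i \sqrt{89} \left(- \frac{1}{77998}\right) = - \frac{i \sqrt{89}}{77998}$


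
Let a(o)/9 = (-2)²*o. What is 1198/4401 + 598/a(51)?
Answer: 9941/16626 ≈ 0.59792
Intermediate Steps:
a(o) = 36*o (a(o) = 9*((-2)²*o) = 9*(4*o) = 36*o)
1198/4401 + 598/a(51) = 1198/4401 + 598/((36*51)) = 1198*(1/4401) + 598/1836 = 1198/4401 + 598*(1/1836) = 1198/4401 + 299/918 = 9941/16626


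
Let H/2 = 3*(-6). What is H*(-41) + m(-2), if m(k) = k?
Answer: 1474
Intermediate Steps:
H = -36 (H = 2*(3*(-6)) = 2*(-18) = -36)
H*(-41) + m(-2) = -36*(-41) - 2 = 1476 - 2 = 1474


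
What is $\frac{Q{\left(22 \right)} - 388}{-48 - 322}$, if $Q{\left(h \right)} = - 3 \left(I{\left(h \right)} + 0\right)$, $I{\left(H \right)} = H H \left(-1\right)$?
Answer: $- \frac{532}{185} \approx -2.8757$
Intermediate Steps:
$I{\left(H \right)} = - H^{2}$ ($I{\left(H \right)} = H^{2} \left(-1\right) = - H^{2}$)
$Q{\left(h \right)} = 3 h^{2}$ ($Q{\left(h \right)} = - 3 \left(- h^{2} + 0\right) = - 3 \left(- h^{2}\right) = 3 h^{2}$)
$\frac{Q{\left(22 \right)} - 388}{-48 - 322} = \frac{3 \cdot 22^{2} - 388}{-48 - 322} = \frac{3 \cdot 484 - 388}{-370} = \left(1452 - 388\right) \left(- \frac{1}{370}\right) = 1064 \left(- \frac{1}{370}\right) = - \frac{532}{185}$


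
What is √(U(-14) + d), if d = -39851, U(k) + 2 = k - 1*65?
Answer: 2*I*√9983 ≈ 199.83*I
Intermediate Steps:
U(k) = -67 + k (U(k) = -2 + (k - 1*65) = -2 + (k - 65) = -2 + (-65 + k) = -67 + k)
√(U(-14) + d) = √((-67 - 14) - 39851) = √(-81 - 39851) = √(-39932) = 2*I*√9983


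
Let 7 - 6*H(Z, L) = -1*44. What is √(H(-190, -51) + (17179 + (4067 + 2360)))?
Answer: √94458/2 ≈ 153.67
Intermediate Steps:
H(Z, L) = 17/2 (H(Z, L) = 7/6 - (-1)*44/6 = 7/6 - ⅙*(-44) = 7/6 + 22/3 = 17/2)
√(H(-190, -51) + (17179 + (4067 + 2360))) = √(17/2 + (17179 + (4067 + 2360))) = √(17/2 + (17179 + 6427)) = √(17/2 + 23606) = √(47229/2) = √94458/2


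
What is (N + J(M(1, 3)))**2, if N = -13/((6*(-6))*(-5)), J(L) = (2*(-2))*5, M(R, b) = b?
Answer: 13053769/32400 ≈ 402.89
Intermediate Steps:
J(L) = -20 (J(L) = -4*5 = -20)
N = -13/180 (N = -13/((-36*(-5))) = -13/180 ≈ -0.072222)
(N + J(M(1, 3)))**2 = (-13/180 - 20)**2 = (-3613/180)**2 = 13053769/32400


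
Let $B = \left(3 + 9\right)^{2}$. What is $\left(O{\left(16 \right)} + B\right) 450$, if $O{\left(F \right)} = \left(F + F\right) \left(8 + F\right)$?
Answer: $410400$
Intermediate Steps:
$B = 144$ ($B = 12^{2} = 144$)
$O{\left(F \right)} = 2 F \left(8 + F\right)$
$\left(O{\left(16 \right)} + B\right) 450 = \left(2 \cdot 16 \left(8 + 16\right) + 144\right) 450 = \left(2 \cdot 16 \cdot 24 + 144\right) 450 = \left(768 + 144\right) 450 = 912 \cdot 450 = 410400$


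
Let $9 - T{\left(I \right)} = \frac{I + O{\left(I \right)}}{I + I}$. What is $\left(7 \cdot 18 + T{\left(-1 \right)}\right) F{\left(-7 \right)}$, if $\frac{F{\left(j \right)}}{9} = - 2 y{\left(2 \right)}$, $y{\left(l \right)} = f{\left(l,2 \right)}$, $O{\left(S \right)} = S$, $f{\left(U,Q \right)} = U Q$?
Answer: $-9648$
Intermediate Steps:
$f{\left(U,Q \right)} = Q U$
$y{\left(l \right)} = 2 l$
$T{\left(I \right)} = 8$ ($T{\left(I \right)} = 9 - \frac{I + I}{I + I} = 9 - \frac{2 I}{2 I} = 9 - 2 I \frac{1}{2 I} = 9 - 1 = 8$)
$F{\left(j \right)} = -72$ ($F{\left(j \right)} = 9 \left(- 2 \cdot 2 \cdot 2\right) = 9 \left(\left(-2\right) 4\right) = 9 \left(-8\right) = -72$)
$\left(7 \cdot 18 + T{\left(-1 \right)}\right) F{\left(-7 \right)} = \left(7 \cdot 18 + 8\right) \left(-72\right) = \left(126 + 8\right) \left(-72\right) = 134 \left(-72\right) = -9648$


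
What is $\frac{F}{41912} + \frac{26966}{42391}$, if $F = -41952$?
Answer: $- \frac{81023530}{222086449} \approx -0.36483$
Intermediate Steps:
$\frac{F}{41912} + \frac{26966}{42391} = - \frac{41952}{41912} + \frac{26966}{42391} = \left(-41952\right) \frac{1}{41912} + 26966 \cdot \frac{1}{42391} = - \frac{5244}{5239} + \frac{26966}{42391} = - \frac{81023530}{222086449}$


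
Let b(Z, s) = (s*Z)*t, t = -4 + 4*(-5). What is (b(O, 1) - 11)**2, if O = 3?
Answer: 6889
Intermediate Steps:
t = -24 (t = -4 - 20 = -24)
b(Z, s) = -24*Z*s (b(Z, s) = (s*Z)*(-24) = (Z*s)*(-24) = -24*Z*s)
(b(O, 1) - 11)**2 = (-24*3*1 - 11)**2 = (-72 - 11)**2 = (-83)**2 = 6889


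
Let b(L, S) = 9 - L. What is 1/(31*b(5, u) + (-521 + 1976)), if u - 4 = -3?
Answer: 1/1579 ≈ 0.00063331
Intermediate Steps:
u = 1 (u = 4 - 3 = 1)
1/(31*b(5, u) + (-521 + 1976)) = 1/(31*(9 - 1*5) + (-521 + 1976)) = 1/(31*(9 - 5) + 1455) = 1/(31*4 + 1455) = 1/(124 + 1455) = 1/1579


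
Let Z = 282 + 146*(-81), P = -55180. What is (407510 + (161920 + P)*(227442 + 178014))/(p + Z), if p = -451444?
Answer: -21639390475/231494 ≈ -93477.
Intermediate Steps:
Z = -11544 (Z = 282 - 11826 = -11544)
(407510 + (161920 + P)*(227442 + 178014))/(p + Z) = (407510 + (161920 - 55180)*(227442 + 178014))/(-451444 - 11544) = (407510 + 106740*405456)/(-462988) = (407510 + 43278373440)*(-1/462988) = 43278780950*(-1/462988) = -21639390475/231494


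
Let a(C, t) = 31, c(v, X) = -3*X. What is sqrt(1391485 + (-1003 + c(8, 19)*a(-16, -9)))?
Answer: sqrt(1388715) ≈ 1178.4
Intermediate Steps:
sqrt(1391485 + (-1003 + c(8, 19)*a(-16, -9))) = sqrt(1391485 + (-1003 - 3*19*31)) = sqrt(1391485 + (-1003 - 57*31)) = sqrt(1391485 + (-1003 - 1767)) = sqrt(1391485 - 2770) = sqrt(1388715)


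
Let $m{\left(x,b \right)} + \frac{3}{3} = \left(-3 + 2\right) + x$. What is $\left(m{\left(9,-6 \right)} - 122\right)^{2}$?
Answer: $13225$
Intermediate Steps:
$m{\left(x,b \right)} = -2 + x$ ($m{\left(x,b \right)} = -1 + \left(\left(-3 + 2\right) + x\right) = -1 + \left(-1 + x\right) = -2 + x$)
$\left(m{\left(9,-6 \right)} - 122\right)^{2} = \left(\left(-2 + 9\right) - 122\right)^{2} = \left(7 - 122\right)^{2} = \left(-115\right)^{2} = 13225$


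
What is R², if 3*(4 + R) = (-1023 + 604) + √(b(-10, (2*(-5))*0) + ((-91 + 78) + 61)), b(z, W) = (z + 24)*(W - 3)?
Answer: (431 - √6)²/9 ≈ 20406.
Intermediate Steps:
b(z, W) = (-3 + W)*(24 + z) (b(z, W) = (24 + z)*(-3 + W) = (-3 + W)*(24 + z))
R = -431/3 + √6/3 (R = -4 + ((-1023 + 604) + √((-72 - 3*(-10) + 24*((2*(-5))*0) + ((2*(-5))*0)*(-10)) + ((-91 + 78) + 61)))/3 = -4 + (-419 + √((-72 + 30 + 24*(-10*0) - 10*0*(-10)) + (-13 + 61)))/3 = -4 + (-419 + √((-72 + 30 + 24*0 + 0*(-10)) + 48))/3 = -4 + (-419 + √((-72 + 30 + 0 + 0) + 48))/3 = -4 + (-419 + √(-42 + 48))/3 = -4 + (-419 + √6)/3 = -4 + (-419/3 + √6/3) = -431/3 + √6/3 ≈ -142.85)
R² = (-431/3 + √6/3)²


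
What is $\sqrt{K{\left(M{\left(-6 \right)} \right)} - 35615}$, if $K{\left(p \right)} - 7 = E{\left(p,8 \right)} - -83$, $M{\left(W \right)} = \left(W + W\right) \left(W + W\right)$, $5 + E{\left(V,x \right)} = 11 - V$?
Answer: $i \sqrt{35663} \approx 188.85 i$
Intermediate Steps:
$E{\left(V,x \right)} = 6 - V$ ($E{\left(V,x \right)} = -5 - \left(-11 + V\right) = 6 - V$)
$M{\left(W \right)} = 4 W^{2}$ ($M{\left(W \right)} = 2 W 2 W = 4 W^{2}$)
$K{\left(p \right)} = 96 - p$ ($K{\left(p \right)} = 7 - \left(-89 + p\right) = 96 - p$)
$\sqrt{K{\left(M{\left(-6 \right)} \right)} - 35615} = \sqrt{\left(96 - 4 \left(-6\right)^{2}\right) - 35615} = \sqrt{\left(96 - 4 \cdot 36\right) - 35615} = \sqrt{\left(96 - 144\right) - 35615} = \sqrt{-48 - 35615} = \sqrt{-35663} = i \sqrt{35663}$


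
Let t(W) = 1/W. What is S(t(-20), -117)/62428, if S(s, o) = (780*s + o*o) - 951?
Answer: 12699/62428 ≈ 0.20342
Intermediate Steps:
S(s, o) = -951 + o² + 780*s (S(s, o) = (780*s + o²) - 951 = (o² + 780*s) - 951 = -951 + o² + 780*s)
S(t(-20), -117)/62428 = (-951 + (-117)² + 780/(-20))/62428 = (-951 + 13689 + 780*(-1/20))*(1/62428) = (-951 + 13689 - 39)*(1/62428) = 12699*(1/62428) = 12699/62428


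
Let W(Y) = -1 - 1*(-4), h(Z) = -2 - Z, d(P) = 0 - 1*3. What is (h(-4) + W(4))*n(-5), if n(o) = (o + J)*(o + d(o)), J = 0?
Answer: 200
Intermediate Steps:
d(P) = -3 (d(P) = 0 - 3 = -3)
W(Y) = 3 (W(Y) = -1 + 4 = 3)
n(o) = o*(-3 + o) (n(o) = (o + 0)*(o - 3) = o*(-3 + o))
(h(-4) + W(4))*n(-5) = ((-2 - 1*(-4)) + 3)*(-5*(-3 - 5)) = ((-2 + 4) + 3)*(-5*(-8)) = (2 + 3)*40 = 5*40 = 200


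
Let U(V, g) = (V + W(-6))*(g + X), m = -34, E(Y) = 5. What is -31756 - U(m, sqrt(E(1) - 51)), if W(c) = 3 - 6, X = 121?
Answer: -27279 + 37*I*sqrt(46) ≈ -27279.0 + 250.95*I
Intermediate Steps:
W(c) = -3
U(V, g) = (-3 + V)*(121 + g) (U(V, g) = (V - 3)*(g + 121) = (-3 + V)*(121 + g))
-31756 - U(m, sqrt(E(1) - 51)) = -31756 - (-363 - 3*sqrt(5 - 51) + 121*(-34) - 34*sqrt(5 - 51)) = -31756 - (-363 - 3*I*sqrt(46) - 4114 - 34*I*sqrt(46)) = -31756 - (-4477 - 37*I*sqrt(46)) = -31756 + (4477 + 37*I*sqrt(46)) = -27279 + 37*I*sqrt(46)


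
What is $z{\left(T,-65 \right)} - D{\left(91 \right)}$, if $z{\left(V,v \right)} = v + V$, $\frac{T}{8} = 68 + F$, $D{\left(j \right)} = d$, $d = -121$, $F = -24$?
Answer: $408$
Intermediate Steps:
$D{\left(j \right)} = -121$
$T = 352$ ($T = 8 \left(68 - 24\right) = 8 \cdot 44 = 352$)
$z{\left(V,v \right)} = V + v$
$z{\left(T,-65 \right)} - D{\left(91 \right)} = \left(352 - 65\right) - -121 = 287 + 121 = 408$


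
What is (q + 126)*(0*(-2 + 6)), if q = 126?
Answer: 0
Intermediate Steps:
(q + 126)*(0*(-2 + 6)) = (126 + 126)*(0*(-2 + 6)) = 252*(0*4) = 252*0 = 0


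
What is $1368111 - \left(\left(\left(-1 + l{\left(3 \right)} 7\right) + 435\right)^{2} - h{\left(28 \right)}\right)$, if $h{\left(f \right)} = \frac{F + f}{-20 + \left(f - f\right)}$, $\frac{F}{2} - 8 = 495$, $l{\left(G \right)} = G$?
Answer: $\frac{11610343}{10} \approx 1.161 \cdot 10^{6}$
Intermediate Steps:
$F = 1006$ ($F = 16 + 2 \cdot 495 = 16 + 990 = 1006$)
$h{\left(f \right)} = - \frac{503}{10} - \frac{f}{20}$ ($h{\left(f \right)} = \frac{1006 + f}{-20 + \left(f - f\right)} = \frac{1006 + f}{-20 + 0} = \frac{1006 + f}{-20} = \left(1006 + f\right) \left(- \frac{1}{20}\right) = - \frac{503}{10} - \frac{f}{20}$)
$1368111 - \left(\left(\left(-1 + l{\left(3 \right)} 7\right) + 435\right)^{2} - h{\left(28 \right)}\right) = 1368111 - \left(\left(\left(-1 + 3 \cdot 7\right) + 435\right)^{2} - \left(- \frac{503}{10} - \frac{7}{5}\right)\right) = 1368111 - \left(\left(\left(-1 + 21\right) + 435\right)^{2} - \left(- \frac{503}{10} - \frac{7}{5}\right)\right) = 1368111 - \left(\left(20 + 435\right)^{2} - - \frac{517}{10}\right) = 1368111 - \left(455^{2} + \frac{517}{10}\right) = 1368111 - \left(207025 + \frac{517}{10}\right) = 1368111 - \frac{2070767}{10} = \frac{11610343}{10}$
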